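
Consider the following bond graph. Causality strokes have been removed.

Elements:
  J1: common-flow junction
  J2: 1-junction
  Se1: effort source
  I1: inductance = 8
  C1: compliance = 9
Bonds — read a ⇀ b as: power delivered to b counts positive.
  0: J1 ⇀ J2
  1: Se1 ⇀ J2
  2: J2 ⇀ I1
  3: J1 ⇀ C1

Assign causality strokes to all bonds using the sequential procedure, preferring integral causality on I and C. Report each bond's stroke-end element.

#1 |J2  (Se1: effort source, stroke at far end)
#2 |I1  (I1 integral (f out))
#0 |J2  (common-f at J2 fixed by 2)
#3 |J1  (J1: bond 0 brought flow, rest push out)

b0 |J2
b1 |J2
b2 |I1
b3 |J1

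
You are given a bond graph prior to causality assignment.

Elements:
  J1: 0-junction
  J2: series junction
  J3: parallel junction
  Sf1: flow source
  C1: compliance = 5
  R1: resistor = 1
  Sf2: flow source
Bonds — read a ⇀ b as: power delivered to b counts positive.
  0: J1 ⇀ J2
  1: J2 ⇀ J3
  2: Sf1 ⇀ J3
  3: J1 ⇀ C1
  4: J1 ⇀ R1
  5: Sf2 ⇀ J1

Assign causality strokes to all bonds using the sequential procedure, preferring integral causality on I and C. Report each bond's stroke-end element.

b2 stroke at Sf1  (source Sf1 imposes f)
b5 stroke at Sf2  (Sf2 fixes flow; stroke at Sf2)
b1 stroke at J3  (only one effort-in slot at J3)
b0 stroke at J2  (J2 flow already set via bond 1)
b3 stroke at J1  (C1 outputs effort q/C1)
b4 stroke at R1  (0-jn J1 has e-setter on 3)

β0 |J2
β1 |J3
β2 |Sf1
β3 |J1
β4 |R1
β5 |Sf2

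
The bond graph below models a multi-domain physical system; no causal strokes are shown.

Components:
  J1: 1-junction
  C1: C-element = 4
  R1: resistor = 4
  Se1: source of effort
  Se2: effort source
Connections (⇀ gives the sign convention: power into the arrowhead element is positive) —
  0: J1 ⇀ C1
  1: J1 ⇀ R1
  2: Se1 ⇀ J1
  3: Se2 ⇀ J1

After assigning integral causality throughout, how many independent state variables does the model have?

1  (C1 all integral)

β2 |J1  (Se1 fixes effort; stroke away)
β3 |J1  (Se2: effort source, stroke at far end)
β0 |J1  (C1 integral (e out))
β1 |R1  (J1 needs exactly one f-in)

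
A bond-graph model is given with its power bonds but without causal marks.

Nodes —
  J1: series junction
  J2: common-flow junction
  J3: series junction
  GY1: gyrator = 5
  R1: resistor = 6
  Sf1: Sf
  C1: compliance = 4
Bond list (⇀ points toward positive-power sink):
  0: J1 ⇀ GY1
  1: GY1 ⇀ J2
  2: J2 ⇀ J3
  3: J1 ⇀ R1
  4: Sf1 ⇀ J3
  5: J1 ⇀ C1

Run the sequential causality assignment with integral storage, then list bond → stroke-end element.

#4 stroke at Sf1  (Sf1 fixes flow; stroke at Sf1)
#2 stroke at J3  (1-jn J3 has f-setter on 4)
#1 stroke at J2  (J2: bond 2 brought flow, rest push out)
#0 stroke at J1  (GY GY1: same side as bond 1)
#5 stroke at J1  (C1: C, integral causality)
#3 stroke at R1  (only one flow-in slot at J1)

#0 |J1
#1 |J2
#2 |J3
#3 |R1
#4 |Sf1
#5 |J1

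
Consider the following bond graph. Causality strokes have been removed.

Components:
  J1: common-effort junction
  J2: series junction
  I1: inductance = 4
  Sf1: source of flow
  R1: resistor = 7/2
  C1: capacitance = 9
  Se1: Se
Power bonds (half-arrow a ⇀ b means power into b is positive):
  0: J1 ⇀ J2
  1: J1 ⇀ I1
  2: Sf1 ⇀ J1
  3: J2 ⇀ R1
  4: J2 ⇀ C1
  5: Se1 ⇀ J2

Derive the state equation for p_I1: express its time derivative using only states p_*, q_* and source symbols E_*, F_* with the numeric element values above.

dp_I1/dt = -E_Se1 + 7*F_Sf1/2 - 7*p_I1/8 + q_C1/9

β2 |Sf1  (Sf1 fixes flow; stroke at Sf1)
β5 |J2  (source Se1 imposes e)
β1 |I1  (I1: I, integral causality)
β0 |J1  (closing 0-jn rule on J1)
β3 |J2  (J2: bond 0 brought flow, rest push out)
β4 |J2  (J2: bond 0 brought flow, rest push out)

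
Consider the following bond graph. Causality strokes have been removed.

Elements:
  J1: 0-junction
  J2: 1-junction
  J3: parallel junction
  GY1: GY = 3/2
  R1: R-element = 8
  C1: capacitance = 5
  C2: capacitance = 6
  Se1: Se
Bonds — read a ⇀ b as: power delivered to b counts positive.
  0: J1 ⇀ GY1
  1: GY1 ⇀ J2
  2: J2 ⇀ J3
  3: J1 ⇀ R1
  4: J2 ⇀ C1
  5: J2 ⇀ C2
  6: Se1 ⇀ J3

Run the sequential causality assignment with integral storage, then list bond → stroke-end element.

bond 6 |J3  (Se1 fixes effort; stroke away)
bond 2 |J2  (common-e at J3 fixed by 6)
bond 4 |J2  (prefer integral on C1)
bond 5 |J2  (C2 integral (e out))
bond 1 |GY1  (J2: last free bond brings flow in)
bond 0 |GY1  (through GY1, causality inverts; strokes same side of GY1)
bond 3 |J1  (J1: last free bond brings effort in)

β0 stroke at GY1
β1 stroke at GY1
β2 stroke at J2
β3 stroke at J1
β4 stroke at J2
β5 stroke at J2
β6 stroke at J3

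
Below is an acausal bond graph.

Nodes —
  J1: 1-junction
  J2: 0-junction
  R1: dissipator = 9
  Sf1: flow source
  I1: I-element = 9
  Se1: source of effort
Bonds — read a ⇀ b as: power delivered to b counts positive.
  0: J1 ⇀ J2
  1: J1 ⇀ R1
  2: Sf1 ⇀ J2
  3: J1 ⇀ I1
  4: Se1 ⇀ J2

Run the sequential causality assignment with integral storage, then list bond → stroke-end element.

β0 stroke→J1
β1 stroke→J1
β2 stroke→Sf1
β3 stroke→I1
β4 stroke→J2

β2 →Sf1  (Sf1 (Sf) sets flow on bond)
β4 →J2  (Se1: effort source, stroke at far end)
β0 →J1  (J2: bond 4 brought effort, rest push out)
β3 →I1  (prefer integral on I1)
β1 →J1  (J1 flow already set via bond 3)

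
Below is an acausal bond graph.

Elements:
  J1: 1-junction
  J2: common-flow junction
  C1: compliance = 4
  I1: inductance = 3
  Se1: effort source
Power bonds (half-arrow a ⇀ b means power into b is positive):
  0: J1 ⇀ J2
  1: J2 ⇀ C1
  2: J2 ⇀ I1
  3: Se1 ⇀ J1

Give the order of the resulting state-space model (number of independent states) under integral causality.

2  (C1, I1 all integral)

b3 |J1  (source Se1 imposes e)
b0 |J2  (J1: last free bond brings flow in)
b1 |J2  (prefer integral on C1)
b2 |I1  (J2 needs exactly one f-in)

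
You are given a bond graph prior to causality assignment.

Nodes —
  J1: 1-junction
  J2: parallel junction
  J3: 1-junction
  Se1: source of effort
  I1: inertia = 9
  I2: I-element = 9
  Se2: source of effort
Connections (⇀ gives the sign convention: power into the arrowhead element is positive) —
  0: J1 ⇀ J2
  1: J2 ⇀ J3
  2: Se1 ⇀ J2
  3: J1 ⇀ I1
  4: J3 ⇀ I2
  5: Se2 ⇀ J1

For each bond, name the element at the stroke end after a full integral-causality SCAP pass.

β0 |J1
β1 |J3
β2 |J2
β3 |I1
β4 |I2
β5 |J1

b2 |J2  (source Se1 imposes e)
b5 |J1  (source Se2 imposes e)
b0 |J1  (common-e at J2 fixed by 2)
b1 |J3  (0-jn J2 has e-setter on 2)
b4 |I2  (J3: last free bond brings flow in)
b3 |I1  (J1: last free bond brings flow in)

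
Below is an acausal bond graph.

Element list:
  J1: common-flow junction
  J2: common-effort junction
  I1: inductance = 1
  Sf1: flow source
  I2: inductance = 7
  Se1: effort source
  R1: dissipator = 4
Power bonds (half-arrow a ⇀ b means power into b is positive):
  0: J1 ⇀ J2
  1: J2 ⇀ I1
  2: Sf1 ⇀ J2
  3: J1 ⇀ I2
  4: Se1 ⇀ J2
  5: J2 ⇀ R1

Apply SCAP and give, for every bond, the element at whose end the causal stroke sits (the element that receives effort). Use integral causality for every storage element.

bond 0 →J1
bond 1 →I1
bond 2 →Sf1
bond 3 →I2
bond 4 →J2
bond 5 →R1

b2 stroke→Sf1  (Sf1: flow source, stroke at near end)
b4 stroke→J2  (source Se1 imposes e)
b0 stroke→J1  (0-jn J2 has e-setter on 4)
b1 stroke→I1  (0-jn J2 has e-setter on 4)
b5 stroke→R1  (common-e at J2 fixed by 4)
b3 stroke→I2  (J1: last free bond brings flow in)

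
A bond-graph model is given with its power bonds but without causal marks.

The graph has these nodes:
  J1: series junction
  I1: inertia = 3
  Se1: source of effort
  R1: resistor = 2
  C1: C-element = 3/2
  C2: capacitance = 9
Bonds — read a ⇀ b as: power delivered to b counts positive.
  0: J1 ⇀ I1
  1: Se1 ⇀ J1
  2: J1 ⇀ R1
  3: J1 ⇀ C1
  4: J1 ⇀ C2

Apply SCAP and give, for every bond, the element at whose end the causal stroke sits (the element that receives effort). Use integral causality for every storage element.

b1 →J1  (Se1 fixes effort; stroke away)
b0 →I1  (prefer integral on I1)
b2 →J1  (common-f at J1 fixed by 0)
b3 →J1  (1-jn J1 has f-setter on 0)
b4 →J1  (common-f at J1 fixed by 0)

#0 stroke at I1
#1 stroke at J1
#2 stroke at J1
#3 stroke at J1
#4 stroke at J1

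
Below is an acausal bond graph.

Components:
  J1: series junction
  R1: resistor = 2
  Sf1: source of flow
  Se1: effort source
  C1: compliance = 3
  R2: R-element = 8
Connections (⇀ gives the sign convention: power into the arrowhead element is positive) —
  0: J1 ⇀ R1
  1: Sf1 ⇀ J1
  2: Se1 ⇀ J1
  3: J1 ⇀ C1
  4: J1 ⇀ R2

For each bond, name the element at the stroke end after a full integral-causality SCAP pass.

bond 1 →Sf1  (Sf1 (Sf) sets flow on bond)
bond 2 →J1  (Se1: effort source, stroke at far end)
bond 0 →J1  (common-f at J1 fixed by 1)
bond 3 →J1  (1-jn J1 has f-setter on 1)
bond 4 →J1  (1-jn J1 has f-setter on 1)

#0 stroke at J1
#1 stroke at Sf1
#2 stroke at J1
#3 stroke at J1
#4 stroke at J1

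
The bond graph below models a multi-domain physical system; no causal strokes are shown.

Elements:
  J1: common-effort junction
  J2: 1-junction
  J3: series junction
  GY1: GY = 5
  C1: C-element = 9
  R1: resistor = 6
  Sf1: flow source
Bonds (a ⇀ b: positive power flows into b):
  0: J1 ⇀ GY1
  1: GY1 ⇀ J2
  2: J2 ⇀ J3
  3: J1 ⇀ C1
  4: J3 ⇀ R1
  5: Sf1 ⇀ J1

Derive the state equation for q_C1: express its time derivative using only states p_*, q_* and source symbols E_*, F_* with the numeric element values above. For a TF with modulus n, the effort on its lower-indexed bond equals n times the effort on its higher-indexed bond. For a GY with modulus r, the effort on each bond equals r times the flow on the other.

dq_C1/dt = F_Sf1 - 2*q_C1/75

#5 stroke→Sf1  (source Sf1 imposes f)
#3 stroke→J1  (C1 outputs effort q/C1)
#0 stroke→GY1  (J1 effort already set via bond 3)
#1 stroke→GY1  (GY GY1: same side as bond 0)
#2 stroke→J2  (J2 flow already set via bond 1)
#4 stroke→J3  (J3: bond 2 brought flow, rest push out)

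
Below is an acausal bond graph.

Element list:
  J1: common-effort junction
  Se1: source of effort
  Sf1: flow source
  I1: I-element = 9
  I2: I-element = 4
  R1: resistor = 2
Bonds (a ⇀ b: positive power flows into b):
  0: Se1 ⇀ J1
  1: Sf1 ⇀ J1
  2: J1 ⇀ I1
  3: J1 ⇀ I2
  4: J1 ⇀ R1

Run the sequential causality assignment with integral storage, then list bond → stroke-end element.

β0 stroke at J1
β1 stroke at Sf1
β2 stroke at I1
β3 stroke at I2
β4 stroke at R1

#0 stroke at J1  (Se1: effort source, stroke at far end)
#1 stroke at Sf1  (source Sf1 imposes f)
#2 stroke at I1  (common-e at J1 fixed by 0)
#3 stroke at I2  (common-e at J1 fixed by 0)
#4 stroke at R1  (J1 effort already set via bond 0)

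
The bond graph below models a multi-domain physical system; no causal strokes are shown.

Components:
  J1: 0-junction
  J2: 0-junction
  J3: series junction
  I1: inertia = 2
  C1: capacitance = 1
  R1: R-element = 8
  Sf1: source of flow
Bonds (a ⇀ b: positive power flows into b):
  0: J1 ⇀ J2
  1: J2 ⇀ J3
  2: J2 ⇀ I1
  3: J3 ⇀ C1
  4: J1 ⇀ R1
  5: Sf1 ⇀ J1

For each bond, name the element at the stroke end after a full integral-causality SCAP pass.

#5 |Sf1  (Sf1 fixes flow; stroke at Sf1)
#2 |I1  (I1 integral (f out))
#3 |J3  (prefer integral on C1)
#1 |J2  (J3: last free bond brings flow in)
#0 |J1  (J2 effort already set via bond 1)
#4 |R1  (J1: bond 0 brought effort, rest push out)

#0 →J1
#1 →J2
#2 →I1
#3 →J3
#4 →R1
#5 →Sf1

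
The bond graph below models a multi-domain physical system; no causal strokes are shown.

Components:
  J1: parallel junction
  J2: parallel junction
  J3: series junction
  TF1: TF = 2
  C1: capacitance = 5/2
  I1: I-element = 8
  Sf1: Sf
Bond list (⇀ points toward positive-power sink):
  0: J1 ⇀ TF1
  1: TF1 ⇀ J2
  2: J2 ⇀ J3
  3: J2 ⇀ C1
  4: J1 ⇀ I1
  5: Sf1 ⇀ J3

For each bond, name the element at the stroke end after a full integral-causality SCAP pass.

b5 →Sf1  (source Sf1 imposes f)
b2 →J3  (J3 flow already set via bond 5)
b3 →J2  (C1: C, integral causality)
b1 →TF1  (J2: bond 3 brought effort, rest push out)
b0 →J1  (TF1 one-in-one-out from 1)
b4 →I1  (common-e at J1 fixed by 0)

#0 →J1
#1 →TF1
#2 →J3
#3 →J2
#4 →I1
#5 →Sf1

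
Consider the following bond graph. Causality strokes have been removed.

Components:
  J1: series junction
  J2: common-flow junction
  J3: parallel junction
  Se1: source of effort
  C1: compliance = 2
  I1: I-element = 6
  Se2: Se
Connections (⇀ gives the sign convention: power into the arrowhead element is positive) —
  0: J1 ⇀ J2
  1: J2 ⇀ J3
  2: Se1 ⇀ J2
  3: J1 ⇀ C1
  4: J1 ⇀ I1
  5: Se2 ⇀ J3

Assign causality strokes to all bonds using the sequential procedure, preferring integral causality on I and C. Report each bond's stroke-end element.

bond 0 |J1
bond 1 |J2
bond 2 |J2
bond 3 |J1
bond 4 |I1
bond 5 |J3

b2 stroke→J2  (Se1: effort source, stroke at far end)
b5 stroke→J3  (Se2 fixes effort; stroke away)
b1 stroke→J2  (common-e at J3 fixed by 5)
b0 stroke→J1  (J2 needs exactly one f-in)
b3 stroke→J1  (prefer integral on C1)
b4 stroke→I1  (J1 needs exactly one f-in)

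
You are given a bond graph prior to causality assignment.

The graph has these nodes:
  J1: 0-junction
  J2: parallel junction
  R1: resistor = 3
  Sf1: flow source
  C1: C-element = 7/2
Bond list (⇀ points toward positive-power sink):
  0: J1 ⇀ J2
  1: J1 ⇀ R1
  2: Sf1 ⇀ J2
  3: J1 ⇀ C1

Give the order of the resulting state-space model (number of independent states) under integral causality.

β2 stroke→Sf1  (source Sf1 imposes f)
β0 stroke→J2  (J2: last free bond brings effort in)
β3 stroke→J1  (C1: C, integral causality)
β1 stroke→R1  (common-e at J1 fixed by 3)

1  (C1 all integral)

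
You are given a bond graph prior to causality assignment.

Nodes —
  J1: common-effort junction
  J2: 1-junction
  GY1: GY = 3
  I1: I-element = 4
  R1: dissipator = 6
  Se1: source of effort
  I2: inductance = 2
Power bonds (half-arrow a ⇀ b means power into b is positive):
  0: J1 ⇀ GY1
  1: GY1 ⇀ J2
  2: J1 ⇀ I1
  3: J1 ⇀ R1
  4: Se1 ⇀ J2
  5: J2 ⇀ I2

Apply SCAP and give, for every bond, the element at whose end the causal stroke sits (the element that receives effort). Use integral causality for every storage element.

#4 stroke at J2  (Se1 (Se) sets effort on bond)
#2 stroke at I1  (I1: I, integral causality)
#5 stroke at I2  (I2 outputs flow p/I2)
#1 stroke at J2  (J2: bond 5 brought flow, rest push out)
#0 stroke at J1  (GY1: gyrator matches bond 1)
#3 stroke at R1  (0-jn J1 has e-setter on 0)

b0 stroke→J1
b1 stroke→J2
b2 stroke→I1
b3 stroke→R1
b4 stroke→J2
b5 stroke→I2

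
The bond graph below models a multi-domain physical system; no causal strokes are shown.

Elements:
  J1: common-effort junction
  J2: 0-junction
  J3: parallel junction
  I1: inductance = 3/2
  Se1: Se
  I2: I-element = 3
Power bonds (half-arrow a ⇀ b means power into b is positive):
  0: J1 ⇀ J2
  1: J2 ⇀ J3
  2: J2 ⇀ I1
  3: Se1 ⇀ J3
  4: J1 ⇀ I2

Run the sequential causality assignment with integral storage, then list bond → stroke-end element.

bond 0 →J1
bond 1 →J2
bond 2 →I1
bond 3 →J3
bond 4 →I2

bond 3 stroke at J3  (source Se1 imposes e)
bond 1 stroke at J2  (J3: bond 3 brought effort, rest push out)
bond 0 stroke at J1  (J2: bond 1 brought effort, rest push out)
bond 2 stroke at I1  (common-e at J2 fixed by 1)
bond 4 stroke at I2  (J1 effort already set via bond 0)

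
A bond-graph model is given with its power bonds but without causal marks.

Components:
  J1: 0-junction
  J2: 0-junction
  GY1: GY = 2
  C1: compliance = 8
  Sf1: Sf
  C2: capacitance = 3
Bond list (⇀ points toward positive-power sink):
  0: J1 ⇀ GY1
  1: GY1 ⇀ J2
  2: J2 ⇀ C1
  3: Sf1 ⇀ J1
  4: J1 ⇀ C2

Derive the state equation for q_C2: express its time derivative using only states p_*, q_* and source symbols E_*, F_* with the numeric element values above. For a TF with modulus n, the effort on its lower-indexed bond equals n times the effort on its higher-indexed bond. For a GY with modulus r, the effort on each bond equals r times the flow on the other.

#3 →Sf1  (source Sf1 imposes f)
#2 →J2  (C1 outputs effort q/C1)
#1 →GY1  (0-jn J2 has e-setter on 2)
#0 →GY1  (GY1 both-in/both-out from 1)
#4 →J1  (only one effort-in slot at J1)

dq_C2/dt = F_Sf1 - q_C1/16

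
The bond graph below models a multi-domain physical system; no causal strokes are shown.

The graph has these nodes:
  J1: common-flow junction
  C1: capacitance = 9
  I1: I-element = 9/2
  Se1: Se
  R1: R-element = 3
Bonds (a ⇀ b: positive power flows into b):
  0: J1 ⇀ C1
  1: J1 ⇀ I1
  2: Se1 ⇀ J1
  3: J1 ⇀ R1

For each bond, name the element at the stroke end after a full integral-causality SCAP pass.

bond 2 |J1  (Se1: effort source, stroke at far end)
bond 0 |J1  (C1 integral (e out))
bond 1 |I1  (prefer integral on I1)
bond 3 |J1  (J1: bond 1 brought flow, rest push out)

b0 |J1
b1 |I1
b2 |J1
b3 |J1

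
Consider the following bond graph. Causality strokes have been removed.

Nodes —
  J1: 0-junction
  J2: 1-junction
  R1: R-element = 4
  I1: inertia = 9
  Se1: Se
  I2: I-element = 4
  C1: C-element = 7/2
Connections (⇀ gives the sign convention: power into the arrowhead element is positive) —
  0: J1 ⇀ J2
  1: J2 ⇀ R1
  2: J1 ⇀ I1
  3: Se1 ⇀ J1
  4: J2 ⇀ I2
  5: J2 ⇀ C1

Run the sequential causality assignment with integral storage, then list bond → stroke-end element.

β3 stroke→J1  (Se1 (Se) sets effort on bond)
β0 stroke→J2  (common-e at J1 fixed by 3)
β2 stroke→I1  (J1 effort already set via bond 3)
β4 stroke→I2  (I2 integral (f out))
β1 stroke→J2  (1-jn J2 has f-setter on 4)
β5 stroke→J2  (J2: bond 4 brought flow, rest push out)

#0 stroke at J2
#1 stroke at J2
#2 stroke at I1
#3 stroke at J1
#4 stroke at I2
#5 stroke at J2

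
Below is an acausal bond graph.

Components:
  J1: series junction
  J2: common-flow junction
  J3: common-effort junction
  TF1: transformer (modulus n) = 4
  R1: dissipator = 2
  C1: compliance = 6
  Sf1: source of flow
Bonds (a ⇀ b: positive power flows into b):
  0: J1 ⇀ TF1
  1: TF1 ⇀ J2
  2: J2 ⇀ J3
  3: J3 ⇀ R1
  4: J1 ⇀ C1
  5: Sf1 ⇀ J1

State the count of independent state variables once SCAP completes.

bond 5 stroke→Sf1  (Sf1: flow source, stroke at near end)
bond 0 stroke→J1  (1-jn J1 has f-setter on 5)
bond 4 stroke→J1  (common-f at J1 fixed by 5)
bond 1 stroke→TF1  (TF1: transformer flips bond 0)
bond 2 stroke→J2  (J2 flow already set via bond 1)
bond 3 stroke→J3  (J3 needs exactly one e-in)

1  (C1 all integral)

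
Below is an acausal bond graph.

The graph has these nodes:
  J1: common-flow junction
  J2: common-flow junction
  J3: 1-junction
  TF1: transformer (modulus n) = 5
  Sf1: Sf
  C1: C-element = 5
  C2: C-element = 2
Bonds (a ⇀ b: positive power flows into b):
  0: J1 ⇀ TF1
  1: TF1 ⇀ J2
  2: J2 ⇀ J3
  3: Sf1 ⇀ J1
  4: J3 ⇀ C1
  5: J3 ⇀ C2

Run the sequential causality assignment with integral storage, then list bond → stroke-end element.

bond 0 →J1
bond 1 →TF1
bond 2 →J2
bond 3 →Sf1
bond 4 →J3
bond 5 →J3

#3 |Sf1  (Sf1: flow source, stroke at near end)
#0 |J1  (1-jn J1 has f-setter on 3)
#1 |TF1  (TF1 one-in-one-out from 0)
#2 |J2  (common-f at J2 fixed by 1)
#4 |J3  (1-jn J3 has f-setter on 2)
#5 |J3  (common-f at J3 fixed by 2)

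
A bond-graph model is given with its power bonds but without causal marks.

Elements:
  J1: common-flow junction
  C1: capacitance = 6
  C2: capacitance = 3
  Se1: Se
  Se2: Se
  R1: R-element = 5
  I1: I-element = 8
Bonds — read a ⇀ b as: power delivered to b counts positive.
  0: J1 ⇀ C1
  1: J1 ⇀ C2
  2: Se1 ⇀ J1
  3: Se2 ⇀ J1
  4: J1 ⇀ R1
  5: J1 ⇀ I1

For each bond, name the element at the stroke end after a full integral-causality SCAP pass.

#2 stroke→J1  (Se1 fixes effort; stroke away)
#3 stroke→J1  (Se2 fixes effort; stroke away)
#0 stroke→J1  (C1 outputs effort q/C1)
#1 stroke→J1  (prefer integral on C2)
#5 stroke→I1  (I1 integral (f out))
#4 stroke→J1  (J1 flow already set via bond 5)

b0 |J1
b1 |J1
b2 |J1
b3 |J1
b4 |J1
b5 |I1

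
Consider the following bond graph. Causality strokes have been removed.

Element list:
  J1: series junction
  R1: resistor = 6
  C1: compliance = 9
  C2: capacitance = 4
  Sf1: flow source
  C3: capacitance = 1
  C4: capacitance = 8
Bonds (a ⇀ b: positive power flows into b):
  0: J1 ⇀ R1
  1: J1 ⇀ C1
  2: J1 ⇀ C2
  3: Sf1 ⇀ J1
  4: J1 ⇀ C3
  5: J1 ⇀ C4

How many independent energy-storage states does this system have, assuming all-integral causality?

4  (C1, C2, C3, C4 all integral)

bond 3 stroke→Sf1  (Sf1 fixes flow; stroke at Sf1)
bond 0 stroke→J1  (common-f at J1 fixed by 3)
bond 1 stroke→J1  (J1: bond 3 brought flow, rest push out)
bond 2 stroke→J1  (common-f at J1 fixed by 3)
bond 4 stroke→J1  (common-f at J1 fixed by 3)
bond 5 stroke→J1  (J1 flow already set via bond 3)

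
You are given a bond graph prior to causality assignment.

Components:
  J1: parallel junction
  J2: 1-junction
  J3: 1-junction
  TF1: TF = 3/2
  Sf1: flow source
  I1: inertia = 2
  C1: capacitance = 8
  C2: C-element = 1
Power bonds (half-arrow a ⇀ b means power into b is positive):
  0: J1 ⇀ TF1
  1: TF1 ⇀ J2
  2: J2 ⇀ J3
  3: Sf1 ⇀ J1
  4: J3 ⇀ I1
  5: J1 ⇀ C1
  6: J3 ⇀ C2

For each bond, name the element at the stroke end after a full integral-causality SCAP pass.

b0 →TF1
b1 →J2
b2 →J3
b3 →Sf1
b4 →I1
b5 →J1
b6 →J3

bond 3 →Sf1  (Sf1: flow source, stroke at near end)
bond 4 →I1  (I1 integral (f out))
bond 2 →J3  (J3 flow already set via bond 4)
bond 6 →J3  (1-jn J3 has f-setter on 4)
bond 1 →J2  (J2 flow already set via bond 2)
bond 0 →TF1  (TF1 one-in-one-out from 1)
bond 5 →J1  (closing 0-jn rule on J1)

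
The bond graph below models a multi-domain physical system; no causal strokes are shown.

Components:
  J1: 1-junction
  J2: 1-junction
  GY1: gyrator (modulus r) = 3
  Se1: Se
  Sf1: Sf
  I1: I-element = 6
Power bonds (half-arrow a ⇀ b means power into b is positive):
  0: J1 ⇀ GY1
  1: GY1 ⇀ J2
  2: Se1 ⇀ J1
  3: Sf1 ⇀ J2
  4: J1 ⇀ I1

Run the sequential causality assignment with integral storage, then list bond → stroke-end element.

bond 0 stroke at J1
bond 1 stroke at J2
bond 2 stroke at J1
bond 3 stroke at Sf1
bond 4 stroke at I1

β2 →J1  (source Se1 imposes e)
β3 →Sf1  (source Sf1 imposes f)
β1 →J2  (1-jn J2 has f-setter on 3)
β0 →J1  (GY GY1: same side as bond 1)
β4 →I1  (J1: last free bond brings flow in)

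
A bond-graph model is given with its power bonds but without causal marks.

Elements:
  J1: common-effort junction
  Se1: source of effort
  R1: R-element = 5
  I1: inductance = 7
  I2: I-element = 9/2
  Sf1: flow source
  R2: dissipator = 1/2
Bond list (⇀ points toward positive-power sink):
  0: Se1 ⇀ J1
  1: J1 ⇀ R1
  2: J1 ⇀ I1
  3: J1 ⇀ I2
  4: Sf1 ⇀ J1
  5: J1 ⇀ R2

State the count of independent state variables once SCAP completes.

2  (I1, I2 all integral)

β0 stroke→J1  (Se1: effort source, stroke at far end)
β4 stroke→Sf1  (Sf1 (Sf) sets flow on bond)
β1 stroke→R1  (J1 effort already set via bond 0)
β2 stroke→I1  (0-jn J1 has e-setter on 0)
β3 stroke→I2  (common-e at J1 fixed by 0)
β5 stroke→R2  (J1: bond 0 brought effort, rest push out)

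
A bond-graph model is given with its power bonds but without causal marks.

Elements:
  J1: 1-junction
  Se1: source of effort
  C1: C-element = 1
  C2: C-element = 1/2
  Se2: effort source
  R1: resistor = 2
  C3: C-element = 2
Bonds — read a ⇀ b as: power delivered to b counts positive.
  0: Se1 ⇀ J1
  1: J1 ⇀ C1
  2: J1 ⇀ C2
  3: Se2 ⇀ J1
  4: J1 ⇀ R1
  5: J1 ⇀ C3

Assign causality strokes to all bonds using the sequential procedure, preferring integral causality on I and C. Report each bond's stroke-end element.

#0 stroke→J1
#1 stroke→J1
#2 stroke→J1
#3 stroke→J1
#4 stroke→R1
#5 stroke→J1

#0 stroke at J1  (source Se1 imposes e)
#3 stroke at J1  (source Se2 imposes e)
#1 stroke at J1  (prefer integral on C1)
#2 stroke at J1  (C2: C, integral causality)
#5 stroke at J1  (prefer integral on C3)
#4 stroke at R1  (J1: last free bond brings flow in)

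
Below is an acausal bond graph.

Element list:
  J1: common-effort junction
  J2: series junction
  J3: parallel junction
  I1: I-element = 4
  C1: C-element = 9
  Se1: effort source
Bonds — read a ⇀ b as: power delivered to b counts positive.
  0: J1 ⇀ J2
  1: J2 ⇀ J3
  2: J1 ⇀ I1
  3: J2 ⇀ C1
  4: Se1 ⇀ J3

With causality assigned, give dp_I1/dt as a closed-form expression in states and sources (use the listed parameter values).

dp_I1/dt = E_Se1 + q_C1/9

bond 4 →J3  (Se1 fixes effort; stroke away)
bond 1 →J2  (0-jn J3 has e-setter on 4)
bond 2 →I1  (I1 integral (f out))
bond 0 →J1  (J1 needs exactly one e-in)
bond 3 →J2  (1-jn J2 has f-setter on 0)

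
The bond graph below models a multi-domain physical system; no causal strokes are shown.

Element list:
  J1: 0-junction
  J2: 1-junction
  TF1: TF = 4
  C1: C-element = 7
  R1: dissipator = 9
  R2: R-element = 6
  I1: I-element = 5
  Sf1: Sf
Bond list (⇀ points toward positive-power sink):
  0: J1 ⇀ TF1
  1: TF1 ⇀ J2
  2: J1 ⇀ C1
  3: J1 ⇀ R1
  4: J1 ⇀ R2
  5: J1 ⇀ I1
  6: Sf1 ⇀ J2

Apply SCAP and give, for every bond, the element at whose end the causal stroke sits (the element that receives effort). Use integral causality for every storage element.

bond 6 |Sf1  (source Sf1 imposes f)
bond 1 |J2  (common-f at J2 fixed by 6)
bond 0 |TF1  (TF1: transformer flips bond 1)
bond 2 |J1  (C1: C, integral causality)
bond 3 |R1  (J1: bond 2 brought effort, rest push out)
bond 4 |R2  (common-e at J1 fixed by 2)
bond 5 |I1  (J1 effort already set via bond 2)

#0 stroke→TF1
#1 stroke→J2
#2 stroke→J1
#3 stroke→R1
#4 stroke→R2
#5 stroke→I1
#6 stroke→Sf1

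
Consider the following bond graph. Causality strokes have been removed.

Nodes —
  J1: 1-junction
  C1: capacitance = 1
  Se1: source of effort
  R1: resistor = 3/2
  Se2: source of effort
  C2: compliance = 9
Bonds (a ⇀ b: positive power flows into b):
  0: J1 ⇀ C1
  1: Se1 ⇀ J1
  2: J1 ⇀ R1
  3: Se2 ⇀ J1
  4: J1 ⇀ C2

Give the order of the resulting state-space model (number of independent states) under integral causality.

2  (C1, C2 all integral)

bond 1 |J1  (Se1 fixes effort; stroke away)
bond 3 |J1  (Se2 (Se) sets effort on bond)
bond 0 |J1  (C1: C, integral causality)
bond 4 |J1  (C2 integral (e out))
bond 2 |R1  (closing 1-jn rule on J1)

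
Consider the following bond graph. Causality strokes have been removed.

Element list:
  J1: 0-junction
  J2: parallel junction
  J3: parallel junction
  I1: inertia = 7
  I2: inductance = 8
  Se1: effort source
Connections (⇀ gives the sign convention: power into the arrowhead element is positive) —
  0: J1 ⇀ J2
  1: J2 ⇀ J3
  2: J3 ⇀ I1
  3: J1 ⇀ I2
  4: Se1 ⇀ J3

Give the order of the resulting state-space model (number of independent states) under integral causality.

β4 stroke→J3  (Se1 (Se) sets effort on bond)
β1 stroke→J2  (J3 effort already set via bond 4)
β2 stroke→I1  (0-jn J3 has e-setter on 4)
β0 stroke→J1  (0-jn J2 has e-setter on 1)
β3 stroke→I2  (J1 effort already set via bond 0)

2  (I1, I2 all integral)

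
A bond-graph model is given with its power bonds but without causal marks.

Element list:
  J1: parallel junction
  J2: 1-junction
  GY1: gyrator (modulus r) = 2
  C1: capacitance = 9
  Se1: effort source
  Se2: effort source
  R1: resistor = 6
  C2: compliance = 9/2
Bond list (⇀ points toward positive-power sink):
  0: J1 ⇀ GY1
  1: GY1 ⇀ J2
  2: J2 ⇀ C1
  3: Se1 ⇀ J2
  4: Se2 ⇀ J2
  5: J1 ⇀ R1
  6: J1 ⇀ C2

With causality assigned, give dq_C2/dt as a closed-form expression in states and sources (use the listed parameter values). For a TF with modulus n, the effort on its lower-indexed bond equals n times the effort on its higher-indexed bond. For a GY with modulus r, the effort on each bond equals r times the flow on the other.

dq_C2/dt = E_Se1/2 + E_Se2/2 - q_C1/18 - q_C2/27

#3 stroke at J2  (Se1: effort source, stroke at far end)
#4 stroke at J2  (Se2 (Se) sets effort on bond)
#2 stroke at J2  (C1: C, integral causality)
#1 stroke at GY1  (closing 1-jn rule on J2)
#0 stroke at GY1  (GY1: gyrator matches bond 1)
#6 stroke at J1  (prefer integral on C2)
#5 stroke at R1  (0-jn J1 has e-setter on 6)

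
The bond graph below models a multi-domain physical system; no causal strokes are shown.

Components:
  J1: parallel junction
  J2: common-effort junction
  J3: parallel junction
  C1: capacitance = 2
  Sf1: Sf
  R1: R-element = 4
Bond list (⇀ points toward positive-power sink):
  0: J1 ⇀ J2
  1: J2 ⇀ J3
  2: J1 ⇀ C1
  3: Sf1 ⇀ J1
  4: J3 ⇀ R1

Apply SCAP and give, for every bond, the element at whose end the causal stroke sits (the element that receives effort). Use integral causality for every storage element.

#3 |Sf1  (Sf1 (Sf) sets flow on bond)
#2 |J1  (C1 outputs effort q/C1)
#0 |J2  (J1: bond 2 brought effort, rest push out)
#1 |J3  (J2 effort already set via bond 0)
#4 |R1  (common-e at J3 fixed by 1)

b0 |J2
b1 |J3
b2 |J1
b3 |Sf1
b4 |R1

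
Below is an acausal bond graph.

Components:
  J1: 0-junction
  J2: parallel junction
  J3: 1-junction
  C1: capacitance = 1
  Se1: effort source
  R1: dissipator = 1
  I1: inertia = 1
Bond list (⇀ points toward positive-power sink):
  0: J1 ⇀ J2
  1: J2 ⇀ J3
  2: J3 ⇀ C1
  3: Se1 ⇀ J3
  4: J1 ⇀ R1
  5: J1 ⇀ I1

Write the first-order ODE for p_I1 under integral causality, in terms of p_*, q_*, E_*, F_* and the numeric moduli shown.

#3 →J3  (Se1: effort source, stroke at far end)
#2 →J3  (C1 integral (e out))
#1 →J2  (J3 needs exactly one f-in)
#0 →J1  (J2: bond 1 brought effort, rest push out)
#4 →R1  (0-jn J1 has e-setter on 0)
#5 →I1  (J1: bond 0 brought effort, rest push out)

dp_I1/dt = -E_Se1 + q_C1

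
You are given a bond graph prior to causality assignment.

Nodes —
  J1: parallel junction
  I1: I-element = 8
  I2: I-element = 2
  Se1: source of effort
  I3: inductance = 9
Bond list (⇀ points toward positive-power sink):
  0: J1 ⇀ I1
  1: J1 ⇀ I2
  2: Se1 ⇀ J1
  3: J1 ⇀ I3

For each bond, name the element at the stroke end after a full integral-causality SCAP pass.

β2 |J1  (Se1 (Se) sets effort on bond)
β0 |I1  (J1: bond 2 brought effort, rest push out)
β1 |I2  (J1 effort already set via bond 2)
β3 |I3  (0-jn J1 has e-setter on 2)

bond 0 →I1
bond 1 →I2
bond 2 →J1
bond 3 →I3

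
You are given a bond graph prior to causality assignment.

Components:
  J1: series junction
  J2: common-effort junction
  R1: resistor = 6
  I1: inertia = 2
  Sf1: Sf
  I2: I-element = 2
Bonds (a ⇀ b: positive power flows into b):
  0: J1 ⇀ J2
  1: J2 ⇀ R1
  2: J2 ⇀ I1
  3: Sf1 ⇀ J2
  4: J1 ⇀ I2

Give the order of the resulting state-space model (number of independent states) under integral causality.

2  (I1, I2 all integral)

bond 3 stroke→Sf1  (source Sf1 imposes f)
bond 2 stroke→I1  (I1 integral (f out))
bond 4 stroke→I2  (I2: I, integral causality)
bond 0 stroke→J1  (common-f at J1 fixed by 4)
bond 1 stroke→J2  (J2 needs exactly one e-in)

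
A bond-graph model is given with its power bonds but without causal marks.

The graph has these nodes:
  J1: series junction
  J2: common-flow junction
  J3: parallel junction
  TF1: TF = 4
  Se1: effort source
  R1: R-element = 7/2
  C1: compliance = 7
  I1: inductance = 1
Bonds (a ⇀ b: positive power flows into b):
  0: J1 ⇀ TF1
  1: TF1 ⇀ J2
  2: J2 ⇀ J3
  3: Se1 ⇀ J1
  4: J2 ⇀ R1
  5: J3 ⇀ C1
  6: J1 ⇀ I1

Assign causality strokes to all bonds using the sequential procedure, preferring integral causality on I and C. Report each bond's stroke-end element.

#0 stroke→J1
#1 stroke→TF1
#2 stroke→J2
#3 stroke→J1
#4 stroke→J2
#5 stroke→J3
#6 stroke→I1

#3 stroke at J1  (Se1 (Se) sets effort on bond)
#5 stroke at J3  (C1 outputs effort q/C1)
#2 stroke at J2  (common-e at J3 fixed by 5)
#6 stroke at I1  (prefer integral on I1)
#0 stroke at J1  (common-f at J1 fixed by 6)
#1 stroke at TF1  (TF1: transformer flips bond 0)
#4 stroke at J2  (1-jn J2 has f-setter on 1)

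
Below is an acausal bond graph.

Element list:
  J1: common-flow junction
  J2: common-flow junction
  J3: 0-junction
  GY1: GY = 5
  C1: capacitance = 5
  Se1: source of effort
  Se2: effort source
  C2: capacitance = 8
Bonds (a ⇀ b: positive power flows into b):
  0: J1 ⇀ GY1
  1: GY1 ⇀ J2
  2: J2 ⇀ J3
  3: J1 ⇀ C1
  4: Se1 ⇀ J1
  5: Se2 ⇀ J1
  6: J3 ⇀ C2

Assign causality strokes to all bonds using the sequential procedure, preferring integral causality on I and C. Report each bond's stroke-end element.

bond 4 stroke at J1  (Se1: effort source, stroke at far end)
bond 5 stroke at J1  (Se2: effort source, stroke at far end)
bond 3 stroke at J1  (C1 integral (e out))
bond 0 stroke at GY1  (closing 1-jn rule on J1)
bond 1 stroke at GY1  (GY1: gyrator matches bond 0)
bond 2 stroke at J2  (common-f at J2 fixed by 1)
bond 6 stroke at J3  (only one effort-in slot at J3)

b0 stroke at GY1
b1 stroke at GY1
b2 stroke at J2
b3 stroke at J1
b4 stroke at J1
b5 stroke at J1
b6 stroke at J3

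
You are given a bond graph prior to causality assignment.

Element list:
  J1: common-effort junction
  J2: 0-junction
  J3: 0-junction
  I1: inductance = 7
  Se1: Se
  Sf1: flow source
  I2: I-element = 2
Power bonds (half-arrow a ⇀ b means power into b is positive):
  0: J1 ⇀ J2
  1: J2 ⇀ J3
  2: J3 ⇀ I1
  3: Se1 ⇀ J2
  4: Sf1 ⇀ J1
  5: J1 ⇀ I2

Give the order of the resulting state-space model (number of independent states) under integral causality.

bond 3 →J2  (source Se1 imposes e)
bond 4 →Sf1  (Sf1: flow source, stroke at near end)
bond 0 →J1  (common-e at J2 fixed by 3)
bond 1 →J3  (0-jn J2 has e-setter on 3)
bond 2 →I1  (common-e at J3 fixed by 1)
bond 5 →I2  (J1 effort already set via bond 0)

2  (I1, I2 all integral)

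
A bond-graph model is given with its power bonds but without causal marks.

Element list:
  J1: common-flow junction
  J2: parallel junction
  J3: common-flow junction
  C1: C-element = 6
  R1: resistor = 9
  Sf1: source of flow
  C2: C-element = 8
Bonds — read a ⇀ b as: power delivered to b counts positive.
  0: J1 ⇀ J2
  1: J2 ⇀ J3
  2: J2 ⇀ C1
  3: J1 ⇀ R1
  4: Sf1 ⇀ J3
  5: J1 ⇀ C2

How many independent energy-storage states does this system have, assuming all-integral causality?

2  (C1, C2 all integral)

bond 4 →Sf1  (Sf1: flow source, stroke at near end)
bond 1 →J3  (J3: bond 4 brought flow, rest push out)
bond 2 →J2  (C1 outputs effort q/C1)
bond 0 →J1  (J2 effort already set via bond 2)
bond 5 →J1  (C2 outputs effort q/C2)
bond 3 →R1  (J1 needs exactly one f-in)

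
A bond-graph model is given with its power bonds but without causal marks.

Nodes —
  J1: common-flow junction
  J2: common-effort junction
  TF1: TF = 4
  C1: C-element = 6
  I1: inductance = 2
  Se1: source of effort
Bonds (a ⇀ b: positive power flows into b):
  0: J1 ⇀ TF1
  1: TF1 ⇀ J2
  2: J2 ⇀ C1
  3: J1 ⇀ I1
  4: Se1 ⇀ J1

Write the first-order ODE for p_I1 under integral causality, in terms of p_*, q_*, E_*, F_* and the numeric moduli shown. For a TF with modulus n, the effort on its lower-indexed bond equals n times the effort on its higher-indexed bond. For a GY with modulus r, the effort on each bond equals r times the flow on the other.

dp_I1/dt = E_Se1 - 2*q_C1/3

b4 stroke at J1  (Se1 fixes effort; stroke away)
b2 stroke at J2  (C1 integral (e out))
b1 stroke at TF1  (0-jn J2 has e-setter on 2)
b0 stroke at J1  (TF1 one-in-one-out from 1)
b3 stroke at I1  (J1 needs exactly one f-in)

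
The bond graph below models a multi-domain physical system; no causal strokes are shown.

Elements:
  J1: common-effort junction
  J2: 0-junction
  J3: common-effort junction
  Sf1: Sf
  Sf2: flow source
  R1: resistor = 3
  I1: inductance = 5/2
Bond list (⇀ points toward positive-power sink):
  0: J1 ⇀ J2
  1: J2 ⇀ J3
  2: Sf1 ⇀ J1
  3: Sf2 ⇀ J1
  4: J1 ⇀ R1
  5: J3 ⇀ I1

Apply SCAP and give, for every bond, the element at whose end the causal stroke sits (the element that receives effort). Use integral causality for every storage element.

β0 stroke at J2
β1 stroke at J3
β2 stroke at Sf1
β3 stroke at Sf2
β4 stroke at J1
β5 stroke at I1

#2 stroke at Sf1  (Sf1 (Sf) sets flow on bond)
#3 stroke at Sf2  (Sf2 fixes flow; stroke at Sf2)
#5 stroke at I1  (I1 outputs flow p/I1)
#1 stroke at J3  (only one effort-in slot at J3)
#0 stroke at J2  (closing 0-jn rule on J2)
#4 stroke at J1  (J1: last free bond brings effort in)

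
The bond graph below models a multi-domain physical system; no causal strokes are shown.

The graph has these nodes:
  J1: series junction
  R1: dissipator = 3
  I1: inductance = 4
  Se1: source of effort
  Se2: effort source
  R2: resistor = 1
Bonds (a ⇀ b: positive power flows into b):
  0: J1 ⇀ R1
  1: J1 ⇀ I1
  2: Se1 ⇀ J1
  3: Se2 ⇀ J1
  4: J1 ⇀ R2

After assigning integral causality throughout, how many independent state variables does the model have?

1  (I1 all integral)

β2 stroke at J1  (Se1: effort source, stroke at far end)
β3 stroke at J1  (Se2: effort source, stroke at far end)
β1 stroke at I1  (prefer integral on I1)
β0 stroke at J1  (1-jn J1 has f-setter on 1)
β4 stroke at J1  (J1 flow already set via bond 1)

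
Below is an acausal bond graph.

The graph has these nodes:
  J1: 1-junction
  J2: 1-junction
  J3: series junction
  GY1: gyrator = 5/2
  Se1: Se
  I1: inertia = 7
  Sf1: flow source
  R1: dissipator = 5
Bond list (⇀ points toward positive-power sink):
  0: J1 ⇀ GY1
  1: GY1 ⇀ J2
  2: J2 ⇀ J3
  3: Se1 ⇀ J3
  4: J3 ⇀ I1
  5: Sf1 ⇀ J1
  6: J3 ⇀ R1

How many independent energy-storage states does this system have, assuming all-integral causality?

1  (I1 all integral)

b3 stroke at J3  (Se1 fixes effort; stroke away)
b5 stroke at Sf1  (Sf1 fixes flow; stroke at Sf1)
b0 stroke at J1  (J1: bond 5 brought flow, rest push out)
b1 stroke at J2  (through GY1, causality inverts; strokes same side of GY1)
b2 stroke at J3  (J2: last free bond brings flow in)
b4 stroke at I1  (I1 integral (f out))
b6 stroke at J3  (common-f at J3 fixed by 4)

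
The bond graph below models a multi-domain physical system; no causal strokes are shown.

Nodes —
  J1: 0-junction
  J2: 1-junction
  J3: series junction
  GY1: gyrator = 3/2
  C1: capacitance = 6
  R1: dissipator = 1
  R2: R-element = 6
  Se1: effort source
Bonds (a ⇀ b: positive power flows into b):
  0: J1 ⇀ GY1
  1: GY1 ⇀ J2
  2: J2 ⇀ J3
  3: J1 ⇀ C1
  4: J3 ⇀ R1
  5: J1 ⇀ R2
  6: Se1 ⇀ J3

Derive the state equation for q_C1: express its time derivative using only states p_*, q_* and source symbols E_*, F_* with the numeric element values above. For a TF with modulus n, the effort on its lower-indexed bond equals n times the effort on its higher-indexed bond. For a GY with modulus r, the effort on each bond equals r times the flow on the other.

β6 →J3  (source Se1 imposes e)
β3 →J1  (C1 integral (e out))
β0 →GY1  (common-e at J1 fixed by 3)
β5 →R2  (common-e at J1 fixed by 3)
β1 →GY1  (through GY1, causality inverts; strokes same side of GY1)
β2 →J2  (J2 flow already set via bond 1)
β4 →J3  (J3: bond 2 brought flow, rest push out)

dq_C1/dt = 2*E_Se1/3 - 11*q_C1/108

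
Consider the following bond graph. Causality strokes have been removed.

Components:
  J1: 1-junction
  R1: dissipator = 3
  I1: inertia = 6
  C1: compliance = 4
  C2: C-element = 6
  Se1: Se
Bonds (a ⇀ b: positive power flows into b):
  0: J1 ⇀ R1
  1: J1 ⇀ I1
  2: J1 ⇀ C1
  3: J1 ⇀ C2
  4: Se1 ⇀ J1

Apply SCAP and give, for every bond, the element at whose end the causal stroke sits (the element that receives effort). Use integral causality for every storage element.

bond 0 →J1
bond 1 →I1
bond 2 →J1
bond 3 →J1
bond 4 →J1

b4 |J1  (Se1: effort source, stroke at far end)
b1 |I1  (I1 integral (f out))
b0 |J1  (common-f at J1 fixed by 1)
b2 |J1  (common-f at J1 fixed by 1)
b3 |J1  (J1 flow already set via bond 1)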